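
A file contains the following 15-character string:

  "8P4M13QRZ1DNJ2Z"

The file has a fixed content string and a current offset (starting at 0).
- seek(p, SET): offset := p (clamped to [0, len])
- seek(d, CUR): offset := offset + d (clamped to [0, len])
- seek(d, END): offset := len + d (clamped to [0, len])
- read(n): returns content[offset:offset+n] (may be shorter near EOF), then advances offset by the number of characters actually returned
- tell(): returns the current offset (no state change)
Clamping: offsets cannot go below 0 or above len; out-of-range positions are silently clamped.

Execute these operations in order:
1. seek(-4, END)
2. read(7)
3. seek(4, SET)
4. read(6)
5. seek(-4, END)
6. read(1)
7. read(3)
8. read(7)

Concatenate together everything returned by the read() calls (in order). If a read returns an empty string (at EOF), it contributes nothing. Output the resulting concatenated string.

Answer: NJ2Z13QRZ1NJ2Z

Derivation:
After 1 (seek(-4, END)): offset=11
After 2 (read(7)): returned 'NJ2Z', offset=15
After 3 (seek(4, SET)): offset=4
After 4 (read(6)): returned '13QRZ1', offset=10
After 5 (seek(-4, END)): offset=11
After 6 (read(1)): returned 'N', offset=12
After 7 (read(3)): returned 'J2Z', offset=15
After 8 (read(7)): returned '', offset=15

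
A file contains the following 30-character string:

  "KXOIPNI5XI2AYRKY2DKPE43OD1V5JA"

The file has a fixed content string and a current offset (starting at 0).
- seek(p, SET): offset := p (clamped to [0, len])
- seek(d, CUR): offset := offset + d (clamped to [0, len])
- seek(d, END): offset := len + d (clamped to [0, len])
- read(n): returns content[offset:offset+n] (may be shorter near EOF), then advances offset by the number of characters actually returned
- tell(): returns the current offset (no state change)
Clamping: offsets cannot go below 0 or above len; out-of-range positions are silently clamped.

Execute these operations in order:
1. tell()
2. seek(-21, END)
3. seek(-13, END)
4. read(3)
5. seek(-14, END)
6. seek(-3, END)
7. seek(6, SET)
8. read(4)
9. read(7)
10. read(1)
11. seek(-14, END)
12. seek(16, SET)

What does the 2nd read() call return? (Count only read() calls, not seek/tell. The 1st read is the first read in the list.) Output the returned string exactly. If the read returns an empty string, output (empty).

After 1 (tell()): offset=0
After 2 (seek(-21, END)): offset=9
After 3 (seek(-13, END)): offset=17
After 4 (read(3)): returned 'DKP', offset=20
After 5 (seek(-14, END)): offset=16
After 6 (seek(-3, END)): offset=27
After 7 (seek(6, SET)): offset=6
After 8 (read(4)): returned 'I5XI', offset=10
After 9 (read(7)): returned '2AYRKY2', offset=17
After 10 (read(1)): returned 'D', offset=18
After 11 (seek(-14, END)): offset=16
After 12 (seek(16, SET)): offset=16

Answer: I5XI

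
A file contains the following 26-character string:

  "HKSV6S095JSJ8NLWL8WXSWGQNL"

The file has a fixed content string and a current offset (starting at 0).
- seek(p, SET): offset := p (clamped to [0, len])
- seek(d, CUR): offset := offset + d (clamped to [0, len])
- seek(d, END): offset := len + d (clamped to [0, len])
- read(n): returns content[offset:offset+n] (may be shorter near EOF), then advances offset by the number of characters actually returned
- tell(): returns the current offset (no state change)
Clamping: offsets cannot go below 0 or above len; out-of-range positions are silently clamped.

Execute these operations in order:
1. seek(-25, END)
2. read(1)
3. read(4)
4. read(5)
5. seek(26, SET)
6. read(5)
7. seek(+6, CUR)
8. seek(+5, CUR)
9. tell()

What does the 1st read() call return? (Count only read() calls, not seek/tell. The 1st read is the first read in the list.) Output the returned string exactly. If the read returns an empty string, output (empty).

Answer: K

Derivation:
After 1 (seek(-25, END)): offset=1
After 2 (read(1)): returned 'K', offset=2
After 3 (read(4)): returned 'SV6S', offset=6
After 4 (read(5)): returned '095JS', offset=11
After 5 (seek(26, SET)): offset=26
After 6 (read(5)): returned '', offset=26
After 7 (seek(+6, CUR)): offset=26
After 8 (seek(+5, CUR)): offset=26
After 9 (tell()): offset=26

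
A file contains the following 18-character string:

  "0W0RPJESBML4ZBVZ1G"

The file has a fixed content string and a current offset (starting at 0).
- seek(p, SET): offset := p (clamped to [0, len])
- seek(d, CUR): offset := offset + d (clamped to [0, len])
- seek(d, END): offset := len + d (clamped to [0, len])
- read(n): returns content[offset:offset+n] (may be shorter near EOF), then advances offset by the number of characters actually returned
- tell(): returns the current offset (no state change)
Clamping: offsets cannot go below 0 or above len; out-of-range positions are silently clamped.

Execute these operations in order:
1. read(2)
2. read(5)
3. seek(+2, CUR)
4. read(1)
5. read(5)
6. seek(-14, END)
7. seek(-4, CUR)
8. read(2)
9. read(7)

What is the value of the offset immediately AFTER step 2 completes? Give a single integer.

After 1 (read(2)): returned '0W', offset=2
After 2 (read(5)): returned '0RPJE', offset=7

Answer: 7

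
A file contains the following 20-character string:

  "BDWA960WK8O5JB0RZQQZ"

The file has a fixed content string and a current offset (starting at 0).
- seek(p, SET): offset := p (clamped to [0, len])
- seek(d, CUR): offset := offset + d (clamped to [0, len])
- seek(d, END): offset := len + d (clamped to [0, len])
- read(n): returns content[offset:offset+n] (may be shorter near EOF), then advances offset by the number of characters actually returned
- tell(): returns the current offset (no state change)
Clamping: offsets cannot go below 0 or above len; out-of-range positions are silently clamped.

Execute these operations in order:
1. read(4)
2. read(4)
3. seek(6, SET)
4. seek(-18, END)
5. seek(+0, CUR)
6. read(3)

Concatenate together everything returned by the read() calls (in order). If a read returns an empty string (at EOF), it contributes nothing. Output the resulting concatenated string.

After 1 (read(4)): returned 'BDWA', offset=4
After 2 (read(4)): returned '960W', offset=8
After 3 (seek(6, SET)): offset=6
After 4 (seek(-18, END)): offset=2
After 5 (seek(+0, CUR)): offset=2
After 6 (read(3)): returned 'WA9', offset=5

Answer: BDWA960WWA9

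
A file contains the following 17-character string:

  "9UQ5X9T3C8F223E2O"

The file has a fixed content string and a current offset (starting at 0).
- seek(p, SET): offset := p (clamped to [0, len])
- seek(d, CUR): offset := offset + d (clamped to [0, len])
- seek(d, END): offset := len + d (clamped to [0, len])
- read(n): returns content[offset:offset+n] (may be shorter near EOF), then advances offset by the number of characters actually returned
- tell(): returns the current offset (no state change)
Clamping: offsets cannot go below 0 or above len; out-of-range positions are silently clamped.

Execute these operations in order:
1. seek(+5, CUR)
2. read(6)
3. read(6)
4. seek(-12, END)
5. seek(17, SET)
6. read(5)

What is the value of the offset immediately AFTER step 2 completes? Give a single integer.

Answer: 11

Derivation:
After 1 (seek(+5, CUR)): offset=5
After 2 (read(6)): returned '9T3C8F', offset=11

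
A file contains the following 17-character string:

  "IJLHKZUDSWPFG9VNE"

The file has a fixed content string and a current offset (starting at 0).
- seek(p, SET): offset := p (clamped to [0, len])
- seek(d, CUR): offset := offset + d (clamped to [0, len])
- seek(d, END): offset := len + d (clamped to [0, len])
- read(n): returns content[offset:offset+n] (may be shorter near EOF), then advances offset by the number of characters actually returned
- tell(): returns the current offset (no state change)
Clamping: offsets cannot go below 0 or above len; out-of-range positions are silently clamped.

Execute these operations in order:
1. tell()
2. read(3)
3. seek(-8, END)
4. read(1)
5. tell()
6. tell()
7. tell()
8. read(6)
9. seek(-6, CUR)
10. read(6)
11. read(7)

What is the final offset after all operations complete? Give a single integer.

Answer: 17

Derivation:
After 1 (tell()): offset=0
After 2 (read(3)): returned 'IJL', offset=3
After 3 (seek(-8, END)): offset=9
After 4 (read(1)): returned 'W', offset=10
After 5 (tell()): offset=10
After 6 (tell()): offset=10
After 7 (tell()): offset=10
After 8 (read(6)): returned 'PFG9VN', offset=16
After 9 (seek(-6, CUR)): offset=10
After 10 (read(6)): returned 'PFG9VN', offset=16
After 11 (read(7)): returned 'E', offset=17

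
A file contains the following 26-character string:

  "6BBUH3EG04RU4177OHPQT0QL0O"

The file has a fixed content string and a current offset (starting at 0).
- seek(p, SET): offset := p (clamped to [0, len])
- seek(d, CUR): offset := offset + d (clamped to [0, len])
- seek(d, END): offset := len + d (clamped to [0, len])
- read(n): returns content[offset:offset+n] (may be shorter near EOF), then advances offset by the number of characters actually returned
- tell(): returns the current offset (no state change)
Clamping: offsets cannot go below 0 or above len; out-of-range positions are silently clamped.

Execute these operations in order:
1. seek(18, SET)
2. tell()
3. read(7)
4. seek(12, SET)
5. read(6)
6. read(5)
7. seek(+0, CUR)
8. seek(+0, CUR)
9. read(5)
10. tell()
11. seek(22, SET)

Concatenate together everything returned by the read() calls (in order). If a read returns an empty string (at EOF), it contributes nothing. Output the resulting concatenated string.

After 1 (seek(18, SET)): offset=18
After 2 (tell()): offset=18
After 3 (read(7)): returned 'PQT0QL0', offset=25
After 4 (seek(12, SET)): offset=12
After 5 (read(6)): returned '4177OH', offset=18
After 6 (read(5)): returned 'PQT0Q', offset=23
After 7 (seek(+0, CUR)): offset=23
After 8 (seek(+0, CUR)): offset=23
After 9 (read(5)): returned 'L0O', offset=26
After 10 (tell()): offset=26
After 11 (seek(22, SET)): offset=22

Answer: PQT0QL04177OHPQT0QL0O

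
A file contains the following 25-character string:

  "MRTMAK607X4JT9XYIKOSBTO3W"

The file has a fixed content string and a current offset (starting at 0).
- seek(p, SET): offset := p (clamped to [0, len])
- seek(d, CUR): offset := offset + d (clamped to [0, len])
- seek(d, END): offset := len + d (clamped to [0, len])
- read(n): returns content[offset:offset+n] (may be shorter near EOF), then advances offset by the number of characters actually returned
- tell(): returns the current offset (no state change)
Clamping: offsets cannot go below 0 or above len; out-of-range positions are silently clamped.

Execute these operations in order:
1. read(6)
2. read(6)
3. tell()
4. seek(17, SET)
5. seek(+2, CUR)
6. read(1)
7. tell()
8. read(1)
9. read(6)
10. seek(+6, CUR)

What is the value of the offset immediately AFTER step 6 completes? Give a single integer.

After 1 (read(6)): returned 'MRTMAK', offset=6
After 2 (read(6)): returned '607X4J', offset=12
After 3 (tell()): offset=12
After 4 (seek(17, SET)): offset=17
After 5 (seek(+2, CUR)): offset=19
After 6 (read(1)): returned 'S', offset=20

Answer: 20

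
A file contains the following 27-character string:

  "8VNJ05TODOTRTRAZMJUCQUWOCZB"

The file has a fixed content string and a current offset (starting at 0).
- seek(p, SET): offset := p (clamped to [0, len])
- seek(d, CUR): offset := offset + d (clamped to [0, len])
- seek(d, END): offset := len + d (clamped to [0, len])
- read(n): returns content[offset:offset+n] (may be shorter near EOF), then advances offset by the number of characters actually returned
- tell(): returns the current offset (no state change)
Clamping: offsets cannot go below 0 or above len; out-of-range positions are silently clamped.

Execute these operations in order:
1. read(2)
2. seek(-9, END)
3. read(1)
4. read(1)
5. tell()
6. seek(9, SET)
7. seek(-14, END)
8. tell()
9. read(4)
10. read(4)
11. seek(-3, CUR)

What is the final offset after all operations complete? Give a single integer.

After 1 (read(2)): returned '8V', offset=2
After 2 (seek(-9, END)): offset=18
After 3 (read(1)): returned 'U', offset=19
After 4 (read(1)): returned 'C', offset=20
After 5 (tell()): offset=20
After 6 (seek(9, SET)): offset=9
After 7 (seek(-14, END)): offset=13
After 8 (tell()): offset=13
After 9 (read(4)): returned 'RAZM', offset=17
After 10 (read(4)): returned 'JUCQ', offset=21
After 11 (seek(-3, CUR)): offset=18

Answer: 18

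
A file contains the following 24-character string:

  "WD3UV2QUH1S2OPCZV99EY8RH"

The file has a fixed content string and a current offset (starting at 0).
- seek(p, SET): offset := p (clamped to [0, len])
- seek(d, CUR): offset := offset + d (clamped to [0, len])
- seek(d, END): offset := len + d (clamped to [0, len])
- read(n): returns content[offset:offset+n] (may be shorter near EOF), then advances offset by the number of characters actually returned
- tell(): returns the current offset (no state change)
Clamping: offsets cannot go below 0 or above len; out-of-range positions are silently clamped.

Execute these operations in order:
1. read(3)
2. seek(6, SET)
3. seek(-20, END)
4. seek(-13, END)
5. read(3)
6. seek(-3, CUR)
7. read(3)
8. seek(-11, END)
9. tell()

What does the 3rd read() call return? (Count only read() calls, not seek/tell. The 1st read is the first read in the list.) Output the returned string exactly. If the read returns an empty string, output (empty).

Answer: 2OP

Derivation:
After 1 (read(3)): returned 'WD3', offset=3
After 2 (seek(6, SET)): offset=6
After 3 (seek(-20, END)): offset=4
After 4 (seek(-13, END)): offset=11
After 5 (read(3)): returned '2OP', offset=14
After 6 (seek(-3, CUR)): offset=11
After 7 (read(3)): returned '2OP', offset=14
After 8 (seek(-11, END)): offset=13
After 9 (tell()): offset=13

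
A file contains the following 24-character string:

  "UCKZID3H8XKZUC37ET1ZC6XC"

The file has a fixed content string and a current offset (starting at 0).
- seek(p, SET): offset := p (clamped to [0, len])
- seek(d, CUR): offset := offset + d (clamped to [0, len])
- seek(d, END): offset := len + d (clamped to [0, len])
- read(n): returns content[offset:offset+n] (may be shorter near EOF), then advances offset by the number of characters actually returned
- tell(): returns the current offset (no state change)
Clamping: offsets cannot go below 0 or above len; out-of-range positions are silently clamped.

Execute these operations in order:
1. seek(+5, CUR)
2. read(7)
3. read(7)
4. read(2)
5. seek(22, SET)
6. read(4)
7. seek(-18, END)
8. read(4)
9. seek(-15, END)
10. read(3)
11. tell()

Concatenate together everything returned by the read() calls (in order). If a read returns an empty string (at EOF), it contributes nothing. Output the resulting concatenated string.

After 1 (seek(+5, CUR)): offset=5
After 2 (read(7)): returned 'D3H8XKZ', offset=12
After 3 (read(7)): returned 'UC37ET1', offset=19
After 4 (read(2)): returned 'ZC', offset=21
After 5 (seek(22, SET)): offset=22
After 6 (read(4)): returned 'XC', offset=24
After 7 (seek(-18, END)): offset=6
After 8 (read(4)): returned '3H8X', offset=10
After 9 (seek(-15, END)): offset=9
After 10 (read(3)): returned 'XKZ', offset=12
After 11 (tell()): offset=12

Answer: D3H8XKZUC37ET1ZCXC3H8XXKZ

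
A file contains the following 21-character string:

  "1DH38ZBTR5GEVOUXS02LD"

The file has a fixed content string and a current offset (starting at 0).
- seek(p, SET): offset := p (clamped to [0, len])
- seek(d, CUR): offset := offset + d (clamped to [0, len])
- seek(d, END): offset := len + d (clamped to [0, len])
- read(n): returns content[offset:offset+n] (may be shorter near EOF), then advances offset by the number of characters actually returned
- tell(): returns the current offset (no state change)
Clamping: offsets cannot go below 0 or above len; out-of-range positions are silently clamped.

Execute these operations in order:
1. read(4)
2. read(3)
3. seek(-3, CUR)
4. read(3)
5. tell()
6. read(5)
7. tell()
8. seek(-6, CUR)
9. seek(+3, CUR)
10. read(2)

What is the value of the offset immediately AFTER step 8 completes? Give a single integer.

After 1 (read(4)): returned '1DH3', offset=4
After 2 (read(3)): returned '8ZB', offset=7
After 3 (seek(-3, CUR)): offset=4
After 4 (read(3)): returned '8ZB', offset=7
After 5 (tell()): offset=7
After 6 (read(5)): returned 'TR5GE', offset=12
After 7 (tell()): offset=12
After 8 (seek(-6, CUR)): offset=6

Answer: 6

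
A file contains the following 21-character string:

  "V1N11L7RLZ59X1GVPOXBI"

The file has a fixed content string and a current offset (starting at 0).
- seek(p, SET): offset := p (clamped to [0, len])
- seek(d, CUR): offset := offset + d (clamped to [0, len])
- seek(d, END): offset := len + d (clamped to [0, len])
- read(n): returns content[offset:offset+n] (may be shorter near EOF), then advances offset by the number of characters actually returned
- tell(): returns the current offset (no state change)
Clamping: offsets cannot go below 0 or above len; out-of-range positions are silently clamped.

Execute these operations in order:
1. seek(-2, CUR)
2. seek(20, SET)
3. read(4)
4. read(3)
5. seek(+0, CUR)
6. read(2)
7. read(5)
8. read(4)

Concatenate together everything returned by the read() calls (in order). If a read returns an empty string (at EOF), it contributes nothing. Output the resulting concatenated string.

Answer: I

Derivation:
After 1 (seek(-2, CUR)): offset=0
After 2 (seek(20, SET)): offset=20
After 3 (read(4)): returned 'I', offset=21
After 4 (read(3)): returned '', offset=21
After 5 (seek(+0, CUR)): offset=21
After 6 (read(2)): returned '', offset=21
After 7 (read(5)): returned '', offset=21
After 8 (read(4)): returned '', offset=21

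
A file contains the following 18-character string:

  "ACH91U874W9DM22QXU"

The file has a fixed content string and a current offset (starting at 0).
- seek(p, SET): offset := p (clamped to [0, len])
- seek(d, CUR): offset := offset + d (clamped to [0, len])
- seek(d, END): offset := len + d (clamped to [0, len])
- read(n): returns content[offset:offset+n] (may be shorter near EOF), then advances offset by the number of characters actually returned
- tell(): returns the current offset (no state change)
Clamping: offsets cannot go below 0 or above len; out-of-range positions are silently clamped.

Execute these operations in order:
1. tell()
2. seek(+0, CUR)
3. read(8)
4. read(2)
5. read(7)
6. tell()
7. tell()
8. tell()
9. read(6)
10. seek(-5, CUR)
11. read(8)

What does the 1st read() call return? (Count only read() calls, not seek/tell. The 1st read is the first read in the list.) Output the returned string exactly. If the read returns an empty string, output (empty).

After 1 (tell()): offset=0
After 2 (seek(+0, CUR)): offset=0
After 3 (read(8)): returned 'ACH91U87', offset=8
After 4 (read(2)): returned '4W', offset=10
After 5 (read(7)): returned '9DM22QX', offset=17
After 6 (tell()): offset=17
After 7 (tell()): offset=17
After 8 (tell()): offset=17
After 9 (read(6)): returned 'U', offset=18
After 10 (seek(-5, CUR)): offset=13
After 11 (read(8)): returned '22QXU', offset=18

Answer: ACH91U87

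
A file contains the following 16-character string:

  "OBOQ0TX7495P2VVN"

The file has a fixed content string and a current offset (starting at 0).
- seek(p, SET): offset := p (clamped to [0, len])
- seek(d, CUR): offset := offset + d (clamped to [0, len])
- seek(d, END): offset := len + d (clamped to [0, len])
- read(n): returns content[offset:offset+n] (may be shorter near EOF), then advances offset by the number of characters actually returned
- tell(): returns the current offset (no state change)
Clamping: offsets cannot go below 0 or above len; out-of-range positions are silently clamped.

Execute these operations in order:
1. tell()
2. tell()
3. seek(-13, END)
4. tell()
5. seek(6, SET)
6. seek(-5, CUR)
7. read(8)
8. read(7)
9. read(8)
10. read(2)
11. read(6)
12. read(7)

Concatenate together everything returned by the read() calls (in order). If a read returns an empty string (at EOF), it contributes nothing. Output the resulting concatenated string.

After 1 (tell()): offset=0
After 2 (tell()): offset=0
After 3 (seek(-13, END)): offset=3
After 4 (tell()): offset=3
After 5 (seek(6, SET)): offset=6
After 6 (seek(-5, CUR)): offset=1
After 7 (read(8)): returned 'BOQ0TX74', offset=9
After 8 (read(7)): returned '95P2VVN', offset=16
After 9 (read(8)): returned '', offset=16
After 10 (read(2)): returned '', offset=16
After 11 (read(6)): returned '', offset=16
After 12 (read(7)): returned '', offset=16

Answer: BOQ0TX7495P2VVN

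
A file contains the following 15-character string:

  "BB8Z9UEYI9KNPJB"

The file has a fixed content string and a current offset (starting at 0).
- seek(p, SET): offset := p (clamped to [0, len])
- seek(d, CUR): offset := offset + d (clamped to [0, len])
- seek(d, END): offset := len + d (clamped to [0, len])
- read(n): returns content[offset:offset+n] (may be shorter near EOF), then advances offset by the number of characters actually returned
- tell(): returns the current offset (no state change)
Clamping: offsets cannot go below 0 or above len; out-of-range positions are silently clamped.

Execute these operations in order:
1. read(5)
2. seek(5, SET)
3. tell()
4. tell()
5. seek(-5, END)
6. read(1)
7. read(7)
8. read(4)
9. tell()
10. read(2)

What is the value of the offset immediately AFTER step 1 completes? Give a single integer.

Answer: 5

Derivation:
After 1 (read(5)): returned 'BB8Z9', offset=5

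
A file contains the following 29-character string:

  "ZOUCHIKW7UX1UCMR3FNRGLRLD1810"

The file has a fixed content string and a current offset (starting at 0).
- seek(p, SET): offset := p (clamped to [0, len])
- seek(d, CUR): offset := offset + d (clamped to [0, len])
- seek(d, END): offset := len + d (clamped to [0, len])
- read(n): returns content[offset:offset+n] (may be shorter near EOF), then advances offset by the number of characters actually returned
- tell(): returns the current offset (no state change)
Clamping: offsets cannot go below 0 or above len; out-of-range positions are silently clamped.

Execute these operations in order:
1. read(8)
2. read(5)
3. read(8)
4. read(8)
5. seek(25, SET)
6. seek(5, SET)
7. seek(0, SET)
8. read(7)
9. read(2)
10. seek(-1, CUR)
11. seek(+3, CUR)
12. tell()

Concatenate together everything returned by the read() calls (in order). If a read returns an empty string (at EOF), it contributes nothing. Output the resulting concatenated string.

Answer: ZOUCHIKW7UX1UCMR3FNRGLRLD1810ZOUCHIKW7

Derivation:
After 1 (read(8)): returned 'ZOUCHIKW', offset=8
After 2 (read(5)): returned '7UX1U', offset=13
After 3 (read(8)): returned 'CMR3FNRG', offset=21
After 4 (read(8)): returned 'LRLD1810', offset=29
After 5 (seek(25, SET)): offset=25
After 6 (seek(5, SET)): offset=5
After 7 (seek(0, SET)): offset=0
After 8 (read(7)): returned 'ZOUCHIK', offset=7
After 9 (read(2)): returned 'W7', offset=9
After 10 (seek(-1, CUR)): offset=8
After 11 (seek(+3, CUR)): offset=11
After 12 (tell()): offset=11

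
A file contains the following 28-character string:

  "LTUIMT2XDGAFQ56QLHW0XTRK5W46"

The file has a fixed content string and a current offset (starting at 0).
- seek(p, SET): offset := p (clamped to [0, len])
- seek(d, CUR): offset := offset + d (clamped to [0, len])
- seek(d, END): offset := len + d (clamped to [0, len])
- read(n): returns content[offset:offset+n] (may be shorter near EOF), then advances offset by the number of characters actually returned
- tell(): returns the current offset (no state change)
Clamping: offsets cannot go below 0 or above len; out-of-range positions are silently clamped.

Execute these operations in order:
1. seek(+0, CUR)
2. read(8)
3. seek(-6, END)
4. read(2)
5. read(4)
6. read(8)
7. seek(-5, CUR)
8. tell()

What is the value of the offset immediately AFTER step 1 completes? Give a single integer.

After 1 (seek(+0, CUR)): offset=0

Answer: 0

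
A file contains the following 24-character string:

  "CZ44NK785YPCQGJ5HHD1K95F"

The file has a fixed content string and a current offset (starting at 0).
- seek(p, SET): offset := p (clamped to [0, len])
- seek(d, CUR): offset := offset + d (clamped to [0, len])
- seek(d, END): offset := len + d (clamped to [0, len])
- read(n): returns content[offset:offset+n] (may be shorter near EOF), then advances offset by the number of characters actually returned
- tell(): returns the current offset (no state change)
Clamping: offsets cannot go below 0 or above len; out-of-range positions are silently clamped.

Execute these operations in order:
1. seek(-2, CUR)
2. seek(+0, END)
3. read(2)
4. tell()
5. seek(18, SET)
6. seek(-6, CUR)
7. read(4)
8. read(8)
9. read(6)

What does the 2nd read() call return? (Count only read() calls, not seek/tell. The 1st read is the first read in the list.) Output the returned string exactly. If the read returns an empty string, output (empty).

After 1 (seek(-2, CUR)): offset=0
After 2 (seek(+0, END)): offset=24
After 3 (read(2)): returned '', offset=24
After 4 (tell()): offset=24
After 5 (seek(18, SET)): offset=18
After 6 (seek(-6, CUR)): offset=12
After 7 (read(4)): returned 'QGJ5', offset=16
After 8 (read(8)): returned 'HHD1K95F', offset=24
After 9 (read(6)): returned '', offset=24

Answer: QGJ5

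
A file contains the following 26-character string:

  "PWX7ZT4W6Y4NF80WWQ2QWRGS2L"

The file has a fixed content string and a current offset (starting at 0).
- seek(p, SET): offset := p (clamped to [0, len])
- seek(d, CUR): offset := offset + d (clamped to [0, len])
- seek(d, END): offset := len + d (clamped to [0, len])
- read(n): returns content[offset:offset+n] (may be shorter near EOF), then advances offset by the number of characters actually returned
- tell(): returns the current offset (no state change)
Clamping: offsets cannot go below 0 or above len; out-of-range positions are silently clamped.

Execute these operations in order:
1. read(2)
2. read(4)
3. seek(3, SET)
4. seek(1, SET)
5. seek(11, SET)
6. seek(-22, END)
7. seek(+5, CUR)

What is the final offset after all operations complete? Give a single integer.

Answer: 9

Derivation:
After 1 (read(2)): returned 'PW', offset=2
After 2 (read(4)): returned 'X7ZT', offset=6
After 3 (seek(3, SET)): offset=3
After 4 (seek(1, SET)): offset=1
After 5 (seek(11, SET)): offset=11
After 6 (seek(-22, END)): offset=4
After 7 (seek(+5, CUR)): offset=9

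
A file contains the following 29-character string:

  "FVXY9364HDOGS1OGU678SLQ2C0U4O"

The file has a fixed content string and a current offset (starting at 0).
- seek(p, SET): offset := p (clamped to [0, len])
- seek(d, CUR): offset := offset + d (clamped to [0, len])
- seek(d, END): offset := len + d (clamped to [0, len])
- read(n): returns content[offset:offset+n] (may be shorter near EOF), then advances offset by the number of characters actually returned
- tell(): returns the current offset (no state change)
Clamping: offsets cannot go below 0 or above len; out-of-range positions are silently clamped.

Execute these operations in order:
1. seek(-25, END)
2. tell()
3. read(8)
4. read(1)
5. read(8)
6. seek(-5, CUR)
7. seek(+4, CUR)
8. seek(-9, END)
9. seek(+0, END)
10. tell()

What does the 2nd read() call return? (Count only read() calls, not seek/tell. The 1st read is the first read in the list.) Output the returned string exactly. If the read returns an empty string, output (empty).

After 1 (seek(-25, END)): offset=4
After 2 (tell()): offset=4
After 3 (read(8)): returned '9364HDOG', offset=12
After 4 (read(1)): returned 'S', offset=13
After 5 (read(8)): returned '1OGU678S', offset=21
After 6 (seek(-5, CUR)): offset=16
After 7 (seek(+4, CUR)): offset=20
After 8 (seek(-9, END)): offset=20
After 9 (seek(+0, END)): offset=29
After 10 (tell()): offset=29

Answer: S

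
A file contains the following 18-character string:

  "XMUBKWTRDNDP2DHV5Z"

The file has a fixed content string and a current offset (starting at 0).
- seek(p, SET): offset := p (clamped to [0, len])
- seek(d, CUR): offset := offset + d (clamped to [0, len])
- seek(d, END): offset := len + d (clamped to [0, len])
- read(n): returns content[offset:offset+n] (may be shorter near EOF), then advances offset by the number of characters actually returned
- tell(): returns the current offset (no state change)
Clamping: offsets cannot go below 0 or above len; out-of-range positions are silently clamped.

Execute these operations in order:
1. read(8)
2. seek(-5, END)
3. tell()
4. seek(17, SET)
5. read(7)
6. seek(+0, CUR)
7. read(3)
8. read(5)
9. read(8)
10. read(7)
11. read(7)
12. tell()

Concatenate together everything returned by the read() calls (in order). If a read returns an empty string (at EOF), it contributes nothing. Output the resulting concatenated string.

After 1 (read(8)): returned 'XMUBKWTR', offset=8
After 2 (seek(-5, END)): offset=13
After 3 (tell()): offset=13
After 4 (seek(17, SET)): offset=17
After 5 (read(7)): returned 'Z', offset=18
After 6 (seek(+0, CUR)): offset=18
After 7 (read(3)): returned '', offset=18
After 8 (read(5)): returned '', offset=18
After 9 (read(8)): returned '', offset=18
After 10 (read(7)): returned '', offset=18
After 11 (read(7)): returned '', offset=18
After 12 (tell()): offset=18

Answer: XMUBKWTRZ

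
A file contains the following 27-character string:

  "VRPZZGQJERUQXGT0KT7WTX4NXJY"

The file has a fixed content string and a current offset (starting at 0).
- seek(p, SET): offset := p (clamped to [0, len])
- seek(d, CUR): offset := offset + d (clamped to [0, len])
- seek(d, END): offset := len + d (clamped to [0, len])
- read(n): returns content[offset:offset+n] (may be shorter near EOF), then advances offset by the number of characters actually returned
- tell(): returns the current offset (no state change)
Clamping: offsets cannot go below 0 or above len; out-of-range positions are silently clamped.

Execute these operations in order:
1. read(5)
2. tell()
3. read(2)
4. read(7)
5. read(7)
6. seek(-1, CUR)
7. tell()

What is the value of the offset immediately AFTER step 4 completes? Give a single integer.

After 1 (read(5)): returned 'VRPZZ', offset=5
After 2 (tell()): offset=5
After 3 (read(2)): returned 'GQ', offset=7
After 4 (read(7)): returned 'JERUQXG', offset=14

Answer: 14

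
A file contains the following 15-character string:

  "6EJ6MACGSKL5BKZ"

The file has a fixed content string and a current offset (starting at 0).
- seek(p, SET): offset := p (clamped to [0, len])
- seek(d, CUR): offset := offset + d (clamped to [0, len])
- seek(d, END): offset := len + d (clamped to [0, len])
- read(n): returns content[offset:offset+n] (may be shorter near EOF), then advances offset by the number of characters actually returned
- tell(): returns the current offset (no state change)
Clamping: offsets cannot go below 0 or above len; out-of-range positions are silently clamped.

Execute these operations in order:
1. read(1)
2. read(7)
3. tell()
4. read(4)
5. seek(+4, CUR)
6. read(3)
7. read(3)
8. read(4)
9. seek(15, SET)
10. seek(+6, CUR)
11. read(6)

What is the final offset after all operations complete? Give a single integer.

After 1 (read(1)): returned '6', offset=1
After 2 (read(7)): returned 'EJ6MACG', offset=8
After 3 (tell()): offset=8
After 4 (read(4)): returned 'SKL5', offset=12
After 5 (seek(+4, CUR)): offset=15
After 6 (read(3)): returned '', offset=15
After 7 (read(3)): returned '', offset=15
After 8 (read(4)): returned '', offset=15
After 9 (seek(15, SET)): offset=15
After 10 (seek(+6, CUR)): offset=15
After 11 (read(6)): returned '', offset=15

Answer: 15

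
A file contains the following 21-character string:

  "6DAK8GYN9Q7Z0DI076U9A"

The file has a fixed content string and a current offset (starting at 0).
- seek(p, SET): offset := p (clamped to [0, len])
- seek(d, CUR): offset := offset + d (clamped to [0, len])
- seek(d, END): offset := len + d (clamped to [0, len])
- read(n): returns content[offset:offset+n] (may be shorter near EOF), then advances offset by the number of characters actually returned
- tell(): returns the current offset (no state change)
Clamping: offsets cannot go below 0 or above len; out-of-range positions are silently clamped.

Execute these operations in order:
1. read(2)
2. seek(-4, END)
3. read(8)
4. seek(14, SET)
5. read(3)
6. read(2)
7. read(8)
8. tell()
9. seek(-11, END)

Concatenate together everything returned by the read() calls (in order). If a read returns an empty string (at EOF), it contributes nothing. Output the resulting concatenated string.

Answer: 6D6U9AI076U9A

Derivation:
After 1 (read(2)): returned '6D', offset=2
After 2 (seek(-4, END)): offset=17
After 3 (read(8)): returned '6U9A', offset=21
After 4 (seek(14, SET)): offset=14
After 5 (read(3)): returned 'I07', offset=17
After 6 (read(2)): returned '6U', offset=19
After 7 (read(8)): returned '9A', offset=21
After 8 (tell()): offset=21
After 9 (seek(-11, END)): offset=10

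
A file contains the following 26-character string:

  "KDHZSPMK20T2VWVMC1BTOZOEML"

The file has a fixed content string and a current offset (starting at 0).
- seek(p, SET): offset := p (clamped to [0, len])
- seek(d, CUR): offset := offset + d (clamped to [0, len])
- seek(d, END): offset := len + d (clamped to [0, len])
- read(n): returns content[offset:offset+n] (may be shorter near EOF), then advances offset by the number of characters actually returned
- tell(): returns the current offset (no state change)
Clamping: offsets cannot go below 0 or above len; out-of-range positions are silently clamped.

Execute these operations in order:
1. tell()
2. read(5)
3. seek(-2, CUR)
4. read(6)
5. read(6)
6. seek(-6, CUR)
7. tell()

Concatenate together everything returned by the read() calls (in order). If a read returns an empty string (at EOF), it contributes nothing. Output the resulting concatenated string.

Answer: KDHZSZSPMK20T2VWV

Derivation:
After 1 (tell()): offset=0
After 2 (read(5)): returned 'KDHZS', offset=5
After 3 (seek(-2, CUR)): offset=3
After 4 (read(6)): returned 'ZSPMK2', offset=9
After 5 (read(6)): returned '0T2VWV', offset=15
After 6 (seek(-6, CUR)): offset=9
After 7 (tell()): offset=9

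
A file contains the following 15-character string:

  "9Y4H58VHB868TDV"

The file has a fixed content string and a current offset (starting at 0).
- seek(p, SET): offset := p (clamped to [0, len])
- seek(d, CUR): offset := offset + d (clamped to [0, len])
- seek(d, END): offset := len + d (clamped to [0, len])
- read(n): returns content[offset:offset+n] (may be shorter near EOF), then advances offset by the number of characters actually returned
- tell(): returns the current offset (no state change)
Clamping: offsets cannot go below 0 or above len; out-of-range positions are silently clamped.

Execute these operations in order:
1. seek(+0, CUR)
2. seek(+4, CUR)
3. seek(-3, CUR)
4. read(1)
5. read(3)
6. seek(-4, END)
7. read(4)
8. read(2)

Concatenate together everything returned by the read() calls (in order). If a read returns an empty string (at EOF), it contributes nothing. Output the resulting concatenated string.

After 1 (seek(+0, CUR)): offset=0
After 2 (seek(+4, CUR)): offset=4
After 3 (seek(-3, CUR)): offset=1
After 4 (read(1)): returned 'Y', offset=2
After 5 (read(3)): returned '4H5', offset=5
After 6 (seek(-4, END)): offset=11
After 7 (read(4)): returned '8TDV', offset=15
After 8 (read(2)): returned '', offset=15

Answer: Y4H58TDV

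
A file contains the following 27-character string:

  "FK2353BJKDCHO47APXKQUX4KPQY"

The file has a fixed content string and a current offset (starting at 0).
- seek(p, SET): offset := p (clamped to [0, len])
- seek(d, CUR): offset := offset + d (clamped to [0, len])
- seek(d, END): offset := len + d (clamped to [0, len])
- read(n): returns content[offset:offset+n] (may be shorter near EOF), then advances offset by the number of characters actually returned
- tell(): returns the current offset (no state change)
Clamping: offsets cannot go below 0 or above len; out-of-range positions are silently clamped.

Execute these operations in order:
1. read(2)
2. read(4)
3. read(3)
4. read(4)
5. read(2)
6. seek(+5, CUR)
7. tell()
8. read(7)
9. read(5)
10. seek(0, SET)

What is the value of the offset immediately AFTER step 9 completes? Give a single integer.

After 1 (read(2)): returned 'FK', offset=2
After 2 (read(4)): returned '2353', offset=6
After 3 (read(3)): returned 'BJK', offset=9
After 4 (read(4)): returned 'DCHO', offset=13
After 5 (read(2)): returned '47', offset=15
After 6 (seek(+5, CUR)): offset=20
After 7 (tell()): offset=20
After 8 (read(7)): returned 'UX4KPQY', offset=27
After 9 (read(5)): returned '', offset=27

Answer: 27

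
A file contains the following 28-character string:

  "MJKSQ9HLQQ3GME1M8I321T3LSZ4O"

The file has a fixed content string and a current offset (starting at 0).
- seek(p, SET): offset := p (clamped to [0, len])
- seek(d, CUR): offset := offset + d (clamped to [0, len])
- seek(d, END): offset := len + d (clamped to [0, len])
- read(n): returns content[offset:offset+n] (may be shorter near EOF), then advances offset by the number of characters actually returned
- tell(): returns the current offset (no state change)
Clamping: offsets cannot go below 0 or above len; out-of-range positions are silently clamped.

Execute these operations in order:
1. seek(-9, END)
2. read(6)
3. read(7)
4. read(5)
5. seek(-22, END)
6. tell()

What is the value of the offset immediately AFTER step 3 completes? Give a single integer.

After 1 (seek(-9, END)): offset=19
After 2 (read(6)): returned '21T3LS', offset=25
After 3 (read(7)): returned 'Z4O', offset=28

Answer: 28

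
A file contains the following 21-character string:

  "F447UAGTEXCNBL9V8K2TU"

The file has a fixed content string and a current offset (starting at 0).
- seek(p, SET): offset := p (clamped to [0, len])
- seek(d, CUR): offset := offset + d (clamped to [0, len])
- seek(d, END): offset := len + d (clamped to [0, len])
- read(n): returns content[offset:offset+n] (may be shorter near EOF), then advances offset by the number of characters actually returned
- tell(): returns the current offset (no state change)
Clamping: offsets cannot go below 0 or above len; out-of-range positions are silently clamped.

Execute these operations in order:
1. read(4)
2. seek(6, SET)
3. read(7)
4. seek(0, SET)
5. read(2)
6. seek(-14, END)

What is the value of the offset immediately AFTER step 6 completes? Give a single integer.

After 1 (read(4)): returned 'F447', offset=4
After 2 (seek(6, SET)): offset=6
After 3 (read(7)): returned 'GTEXCNB', offset=13
After 4 (seek(0, SET)): offset=0
After 5 (read(2)): returned 'F4', offset=2
After 6 (seek(-14, END)): offset=7

Answer: 7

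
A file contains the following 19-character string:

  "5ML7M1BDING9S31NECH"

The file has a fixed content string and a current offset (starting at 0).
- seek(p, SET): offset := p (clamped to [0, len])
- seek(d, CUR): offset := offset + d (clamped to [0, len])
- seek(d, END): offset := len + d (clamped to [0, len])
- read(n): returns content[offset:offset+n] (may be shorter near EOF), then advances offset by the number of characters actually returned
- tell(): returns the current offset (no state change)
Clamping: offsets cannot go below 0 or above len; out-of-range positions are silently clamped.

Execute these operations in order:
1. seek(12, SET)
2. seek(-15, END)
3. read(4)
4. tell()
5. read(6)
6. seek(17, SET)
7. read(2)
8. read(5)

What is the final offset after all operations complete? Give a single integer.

After 1 (seek(12, SET)): offset=12
After 2 (seek(-15, END)): offset=4
After 3 (read(4)): returned 'M1BD', offset=8
After 4 (tell()): offset=8
After 5 (read(6)): returned 'ING9S3', offset=14
After 6 (seek(17, SET)): offset=17
After 7 (read(2)): returned 'CH', offset=19
After 8 (read(5)): returned '', offset=19

Answer: 19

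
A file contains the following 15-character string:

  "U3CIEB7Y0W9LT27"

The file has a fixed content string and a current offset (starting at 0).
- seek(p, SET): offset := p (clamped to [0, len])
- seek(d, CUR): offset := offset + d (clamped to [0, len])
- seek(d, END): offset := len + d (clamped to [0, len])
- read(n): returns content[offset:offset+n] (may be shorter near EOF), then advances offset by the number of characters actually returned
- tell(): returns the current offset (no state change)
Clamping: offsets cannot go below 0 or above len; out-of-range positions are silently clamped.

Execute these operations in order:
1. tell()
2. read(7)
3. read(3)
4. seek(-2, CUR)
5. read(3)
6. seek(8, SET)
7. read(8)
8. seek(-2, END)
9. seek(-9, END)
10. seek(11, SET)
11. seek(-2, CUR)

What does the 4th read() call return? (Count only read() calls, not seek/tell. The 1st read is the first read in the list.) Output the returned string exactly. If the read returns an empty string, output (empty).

After 1 (tell()): offset=0
After 2 (read(7)): returned 'U3CIEB7', offset=7
After 3 (read(3)): returned 'Y0W', offset=10
After 4 (seek(-2, CUR)): offset=8
After 5 (read(3)): returned '0W9', offset=11
After 6 (seek(8, SET)): offset=8
After 7 (read(8)): returned '0W9LT27', offset=15
After 8 (seek(-2, END)): offset=13
After 9 (seek(-9, END)): offset=6
After 10 (seek(11, SET)): offset=11
After 11 (seek(-2, CUR)): offset=9

Answer: 0W9LT27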